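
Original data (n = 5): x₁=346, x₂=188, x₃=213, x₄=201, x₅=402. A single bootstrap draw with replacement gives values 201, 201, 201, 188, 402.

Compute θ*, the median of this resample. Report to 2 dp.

Sorted: 188, 201, 201, 201, 402
Median = middle value = 201.00

θ* = 201.00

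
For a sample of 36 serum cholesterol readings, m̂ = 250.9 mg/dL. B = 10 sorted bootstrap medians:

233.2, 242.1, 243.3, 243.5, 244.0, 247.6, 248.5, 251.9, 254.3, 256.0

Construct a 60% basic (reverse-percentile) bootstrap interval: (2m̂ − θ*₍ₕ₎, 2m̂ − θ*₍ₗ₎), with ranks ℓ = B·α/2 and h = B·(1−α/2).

Percentile endpoints at ranks 2 and 8: θ*₍2₎ = 242.1, θ*₍8₎ = 251.9.
Basic interval reflects these around m̂:
  lower = 2 × 250.9 − 251.9 = 249.9
  upper = 2 × 250.9 − 242.1 = 259.7

(249.9, 259.7)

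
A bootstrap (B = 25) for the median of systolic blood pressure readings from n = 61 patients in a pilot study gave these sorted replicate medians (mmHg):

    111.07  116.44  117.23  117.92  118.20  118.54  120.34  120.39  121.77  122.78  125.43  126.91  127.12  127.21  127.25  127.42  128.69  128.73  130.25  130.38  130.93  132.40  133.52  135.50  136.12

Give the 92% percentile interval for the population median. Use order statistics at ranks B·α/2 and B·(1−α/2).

(111.07, 135.50)

α = 0.08; lower rank = 25 × 0.040 = 1; upper rank = 25 × 0.960 = 24.
The 1st smallest replicate is 111.07; the 24th is 135.50.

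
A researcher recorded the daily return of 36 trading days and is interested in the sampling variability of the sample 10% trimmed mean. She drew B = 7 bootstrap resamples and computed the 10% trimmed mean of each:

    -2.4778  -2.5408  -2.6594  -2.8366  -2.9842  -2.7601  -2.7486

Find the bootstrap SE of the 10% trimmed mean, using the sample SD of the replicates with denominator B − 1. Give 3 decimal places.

Bootstrap SE is the standard deviation of the 7 replicate 10% trimmed means.
Mean of replicates: ((-2.4778) + (-2.5408) + (-2.6594) + (-2.8366) + (-2.9842) + (-2.7601) + (-2.7486)) / 7 = -19.00750 / 7 = -2.71536
Sum of squared deviations: (+0.23756)² + (+0.17456)² + (+0.05596)² + (−0.12124)² + (−0.26884)² + (−0.04474)² + (−0.03324)² = 0.18012
Variance = 0.18012 / 6 = 0.03002
SE* = √0.03002

SE* = 0.173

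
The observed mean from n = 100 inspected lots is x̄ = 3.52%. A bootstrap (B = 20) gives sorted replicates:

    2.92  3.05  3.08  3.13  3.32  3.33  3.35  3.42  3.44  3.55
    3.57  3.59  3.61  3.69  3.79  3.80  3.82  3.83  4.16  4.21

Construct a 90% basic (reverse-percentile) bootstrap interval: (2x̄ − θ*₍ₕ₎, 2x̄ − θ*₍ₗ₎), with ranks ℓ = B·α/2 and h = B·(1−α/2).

(2.88, 4.12)

Percentile endpoints at ranks 1 and 19: θ*₍1₎ = 2.92, θ*₍19₎ = 4.16.
Basic interval reflects these around x̄:
  lower = 2 × 3.52 − 4.16 = 2.88
  upper = 2 × 3.52 − 2.92 = 4.12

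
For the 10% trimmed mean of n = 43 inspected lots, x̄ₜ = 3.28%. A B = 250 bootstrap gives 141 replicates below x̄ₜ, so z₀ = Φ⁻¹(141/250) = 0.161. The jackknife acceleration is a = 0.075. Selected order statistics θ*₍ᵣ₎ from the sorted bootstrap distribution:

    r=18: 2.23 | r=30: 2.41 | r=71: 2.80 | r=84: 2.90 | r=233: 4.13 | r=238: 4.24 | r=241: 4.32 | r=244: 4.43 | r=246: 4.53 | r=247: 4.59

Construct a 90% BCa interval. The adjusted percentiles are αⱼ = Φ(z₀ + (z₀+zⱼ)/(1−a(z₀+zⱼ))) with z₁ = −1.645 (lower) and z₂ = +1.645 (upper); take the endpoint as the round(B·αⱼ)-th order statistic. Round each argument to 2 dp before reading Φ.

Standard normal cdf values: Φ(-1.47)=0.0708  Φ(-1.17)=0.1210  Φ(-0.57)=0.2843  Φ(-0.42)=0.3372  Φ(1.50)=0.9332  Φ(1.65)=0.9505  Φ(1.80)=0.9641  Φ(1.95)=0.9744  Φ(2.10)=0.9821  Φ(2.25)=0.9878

(2.41, 4.59)

Lower: z₀ + z₁ = 0.161 + (-1.645) = -1.484; 1 − a(z₀+z₁) = 1 − (0.075)(-1.484) = 1.1113; argument = 0.161 + (-1.484)/1.1113 = -1.1744 → -1.17.
α₁ = Φ(-1.17) = 0.1210; rank = round(250 × 0.1210) = 30; θ*₍30₎ = 2.41.
Upper: z₀ + z₂ = 1.806; 1 − a(z₀+z₂) = 0.8646; argument = 2.2499 → 2.25; α₂ = 0.9878; rank = 247; θ*₍247₎ = 4.59.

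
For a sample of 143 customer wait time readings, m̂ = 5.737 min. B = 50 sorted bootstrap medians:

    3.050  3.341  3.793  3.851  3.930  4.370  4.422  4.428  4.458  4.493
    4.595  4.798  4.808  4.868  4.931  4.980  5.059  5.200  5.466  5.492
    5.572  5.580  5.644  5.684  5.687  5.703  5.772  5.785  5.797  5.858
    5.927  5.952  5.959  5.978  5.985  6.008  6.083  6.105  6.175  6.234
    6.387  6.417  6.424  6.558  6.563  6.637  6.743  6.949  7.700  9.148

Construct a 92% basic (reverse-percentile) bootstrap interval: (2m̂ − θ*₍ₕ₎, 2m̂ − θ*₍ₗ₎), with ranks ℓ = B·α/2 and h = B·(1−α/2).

(4.525, 8.133)

Percentile endpoints at ranks 2 and 48: θ*₍2₎ = 3.341, θ*₍48₎ = 6.949.
Basic interval reflects these around m̂:
  lower = 2 × 5.737 − 6.949 = 4.525
  upper = 2 × 5.737 − 3.341 = 8.133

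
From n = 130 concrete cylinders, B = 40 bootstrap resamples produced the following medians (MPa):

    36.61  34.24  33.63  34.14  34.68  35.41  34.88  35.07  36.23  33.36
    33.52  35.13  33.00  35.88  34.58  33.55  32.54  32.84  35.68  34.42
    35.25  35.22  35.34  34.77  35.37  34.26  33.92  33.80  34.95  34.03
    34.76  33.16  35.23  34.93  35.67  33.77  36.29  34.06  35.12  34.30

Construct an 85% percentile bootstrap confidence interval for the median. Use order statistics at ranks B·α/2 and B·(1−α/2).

(33.00, 35.88)

Sorted replicates: 32.54, 32.84, 33.00, 33.16, 33.36, 33.52, 33.55, 33.63, 33.77, 33.80, 33.92, 34.03, 34.06, 34.14, 34.24, 34.26, 34.30, 34.42, 34.58, 34.68, 34.76, 34.77, 34.88, 34.93, 34.95, 35.07, 35.12, 35.13, 35.22, 35.23, 35.25, 35.34, 35.37, 35.41, 35.67, 35.68, 35.88, 36.23, 36.29, 36.61
α = 0.15; lower rank = 40 × 0.075 = 3; upper rank = 40 × 0.925 = 37.
The 3rd smallest replicate is 33.00; the 37th is 35.88.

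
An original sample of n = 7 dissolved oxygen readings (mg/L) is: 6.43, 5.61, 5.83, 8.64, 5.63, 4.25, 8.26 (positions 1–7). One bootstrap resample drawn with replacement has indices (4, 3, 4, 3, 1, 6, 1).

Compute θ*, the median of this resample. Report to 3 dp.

Resample values: 8.64, 5.83, 8.64, 5.83, 6.43, 4.25, 6.43.
Sorted: 4.25, 5.83, 5.83, 6.43, 6.43, 8.64, 8.64
Median = middle value = 6.430

θ* = 6.430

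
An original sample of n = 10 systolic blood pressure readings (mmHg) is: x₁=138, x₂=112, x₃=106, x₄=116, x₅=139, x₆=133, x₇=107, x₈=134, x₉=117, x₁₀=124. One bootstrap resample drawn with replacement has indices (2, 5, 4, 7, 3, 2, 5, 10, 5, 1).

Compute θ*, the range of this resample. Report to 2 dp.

θ* = 33.00

Resample values: 112, 139, 116, 107, 106, 112, 139, 124, 139, 138.
Range = 139 − 106 = 33.00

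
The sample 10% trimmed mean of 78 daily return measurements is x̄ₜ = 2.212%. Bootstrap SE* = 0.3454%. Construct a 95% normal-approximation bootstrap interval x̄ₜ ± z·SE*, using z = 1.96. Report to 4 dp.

Margin = 1.96 × 0.3454 = 0.67698
Interval: 2.212 ± 0.67698

(1.5350, 2.8890)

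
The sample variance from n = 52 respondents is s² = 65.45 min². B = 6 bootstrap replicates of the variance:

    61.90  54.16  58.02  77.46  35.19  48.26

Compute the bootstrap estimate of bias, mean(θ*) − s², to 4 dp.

bias = −9.6183

mean(θ*) = (61.90 + 54.16 + 58.02 + 77.46 + 35.19 + 48.26) / 6 = 55.83167
bias = 55.83167 − 65.45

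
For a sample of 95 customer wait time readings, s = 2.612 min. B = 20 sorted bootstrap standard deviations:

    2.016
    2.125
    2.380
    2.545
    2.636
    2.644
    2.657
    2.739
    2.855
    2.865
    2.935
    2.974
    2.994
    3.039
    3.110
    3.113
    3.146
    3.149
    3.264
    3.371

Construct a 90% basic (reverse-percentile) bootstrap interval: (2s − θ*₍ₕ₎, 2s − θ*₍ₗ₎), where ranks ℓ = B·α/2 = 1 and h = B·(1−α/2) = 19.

Percentile endpoints at ranks 1 and 19: θ*₍1₎ = 2.016, θ*₍19₎ = 3.264.
Basic interval reflects these around s:
  lower = 2 × 2.612 − 3.264 = 1.960
  upper = 2 × 2.612 − 2.016 = 3.208

(1.960, 3.208)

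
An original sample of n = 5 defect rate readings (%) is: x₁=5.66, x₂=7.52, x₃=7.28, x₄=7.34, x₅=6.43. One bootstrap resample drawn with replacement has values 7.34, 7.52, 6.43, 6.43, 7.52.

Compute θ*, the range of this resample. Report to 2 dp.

Range = 7.52 − 6.43 = 1.09

θ* = 1.09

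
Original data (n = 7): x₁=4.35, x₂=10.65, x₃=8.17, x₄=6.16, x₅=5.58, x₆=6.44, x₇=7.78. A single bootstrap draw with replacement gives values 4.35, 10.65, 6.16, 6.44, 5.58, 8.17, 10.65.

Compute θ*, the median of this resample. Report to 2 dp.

Sorted: 4.35, 5.58, 6.16, 6.44, 8.17, 10.65, 10.65
Median = middle value = 6.44

θ* = 6.44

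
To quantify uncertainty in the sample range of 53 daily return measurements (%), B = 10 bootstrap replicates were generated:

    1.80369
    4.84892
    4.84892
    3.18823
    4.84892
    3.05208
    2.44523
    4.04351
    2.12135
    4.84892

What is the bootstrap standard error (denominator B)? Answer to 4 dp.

Bootstrap SE is the standard deviation of the 10 replicate ranges.
Mean of replicates: (1.80369 + 4.84892 + 4.84892 + 3.18823 + 4.84892 + 3.05208 + 2.44523 + 4.04351 + 2.12135 + 4.84892) / 10 = 36.049770 / 10 = 3.604977
Sum of squared deviations: (−1.801287)² + (+1.243943)² + (+1.243943)² + (−0.416747)² + (+1.243943)² + (−0.552897)² + (−1.159747)² + (+0.438533)² + (−1.483627)² + (+1.243943)² = 13.652058
Variance = 13.652058 / 10 = 1.365206
SE* = √1.365206

SE* = 1.1684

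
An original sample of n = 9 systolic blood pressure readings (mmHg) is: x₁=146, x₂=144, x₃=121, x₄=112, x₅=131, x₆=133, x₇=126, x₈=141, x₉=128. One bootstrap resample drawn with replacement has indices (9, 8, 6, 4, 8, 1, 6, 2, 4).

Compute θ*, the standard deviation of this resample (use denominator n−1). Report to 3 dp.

θ* = 12.843

Resample values: 128, 141, 133, 112, 141, 146, 133, 144, 112.
Mean = 132.2222; sum of squared deviations = 1319.5556
s² = 1319.5556 / 8 = 164.9444
s = √164.9444 = 12.843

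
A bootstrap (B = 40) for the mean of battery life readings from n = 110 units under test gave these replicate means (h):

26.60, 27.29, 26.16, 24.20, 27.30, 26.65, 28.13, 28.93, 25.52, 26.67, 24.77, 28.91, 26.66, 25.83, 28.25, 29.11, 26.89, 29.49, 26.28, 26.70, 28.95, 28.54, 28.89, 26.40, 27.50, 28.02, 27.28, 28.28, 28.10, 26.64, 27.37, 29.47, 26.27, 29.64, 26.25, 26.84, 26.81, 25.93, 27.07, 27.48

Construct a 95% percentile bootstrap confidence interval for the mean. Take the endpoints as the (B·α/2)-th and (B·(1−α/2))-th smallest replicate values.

(24.20, 29.49)

Sorted replicates: 24.20, 24.77, 25.52, 25.83, 25.93, 26.16, 26.25, 26.27, 26.28, 26.40, 26.60, 26.64, 26.65, 26.66, 26.67, 26.70, 26.81, 26.84, 26.89, 27.07, 27.28, 27.29, 27.30, 27.37, 27.48, 27.50, 28.02, 28.10, 28.13, 28.25, 28.28, 28.54, 28.89, 28.91, 28.93, 28.95, 29.11, 29.47, 29.49, 29.64
α = 0.05; lower rank = 40 × 0.025 = 1; upper rank = 40 × 0.975 = 39.
The 1st smallest replicate is 24.20; the 39th is 29.49.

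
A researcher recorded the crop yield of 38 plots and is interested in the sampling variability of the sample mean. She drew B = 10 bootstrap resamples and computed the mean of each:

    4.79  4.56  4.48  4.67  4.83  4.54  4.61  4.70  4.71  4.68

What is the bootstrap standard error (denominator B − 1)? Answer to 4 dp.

SE* = 0.1104

Bootstrap SE is the standard deviation of the 10 replicate means.
Mean of replicates: (4.79 + 4.56 + 4.48 + 4.67 + 4.83 + 4.54 + 4.61 + 4.70 + 4.71 + 4.68) / 10 = 46.57000 / 10 = 4.65700
Sum of squared deviations: (+0.13300)² + (−0.09700)² + (−0.17700)² + (+0.01300)² + (+0.17300)² + (−0.11700)² + (−0.04700)² + (+0.04300)² + (+0.05300)² + (+0.02300)² = 0.10961
Variance = 0.10961 / 9 = 0.01218
SE* = √0.01218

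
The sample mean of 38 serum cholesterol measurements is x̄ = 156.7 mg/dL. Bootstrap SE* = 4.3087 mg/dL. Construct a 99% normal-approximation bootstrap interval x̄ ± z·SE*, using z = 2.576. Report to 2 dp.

Margin = 2.576 × 4.3087 = 11.099
Interval: 156.7 ± 11.099

(145.60, 167.80)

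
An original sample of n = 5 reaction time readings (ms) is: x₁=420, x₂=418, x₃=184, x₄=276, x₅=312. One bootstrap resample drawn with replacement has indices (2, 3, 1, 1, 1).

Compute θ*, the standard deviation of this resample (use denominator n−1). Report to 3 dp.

θ* = 105.322

Resample values: 418, 184, 420, 420, 420.
Mean = 372.4000; sum of squared deviations = 44371.2000
s² = 44371.2000 / 4 = 11092.8000
s = √11092.8000 = 105.322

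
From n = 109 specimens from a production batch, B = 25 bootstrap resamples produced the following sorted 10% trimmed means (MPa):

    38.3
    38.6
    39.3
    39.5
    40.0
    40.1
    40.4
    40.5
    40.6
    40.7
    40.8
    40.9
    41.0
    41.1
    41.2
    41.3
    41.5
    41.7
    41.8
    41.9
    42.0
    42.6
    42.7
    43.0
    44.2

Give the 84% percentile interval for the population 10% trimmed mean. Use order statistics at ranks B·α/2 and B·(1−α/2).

α = 0.16; lower rank = 25 × 0.080 = 2; upper rank = 25 × 0.920 = 23.
The 2nd smallest replicate is 38.6; the 23rd is 42.7.

(38.6, 42.7)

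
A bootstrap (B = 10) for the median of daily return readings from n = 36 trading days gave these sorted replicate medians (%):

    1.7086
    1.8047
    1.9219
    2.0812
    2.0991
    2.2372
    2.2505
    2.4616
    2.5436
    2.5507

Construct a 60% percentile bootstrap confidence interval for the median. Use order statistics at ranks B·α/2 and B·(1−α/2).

α = 0.40; lower rank = 10 × 0.200 = 2; upper rank = 10 × 0.800 = 8.
The 2nd smallest replicate is 1.8047; the 8th is 2.4616.

(1.8047, 2.4616)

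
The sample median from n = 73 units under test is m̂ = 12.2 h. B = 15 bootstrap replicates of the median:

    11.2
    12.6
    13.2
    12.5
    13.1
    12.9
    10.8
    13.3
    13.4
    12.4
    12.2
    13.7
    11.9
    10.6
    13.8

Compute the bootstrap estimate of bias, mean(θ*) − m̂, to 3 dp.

bias = +0.307

mean(θ*) = (11.2 + 12.6 + 13.2 + 12.5 + 13.1 + 12.9 + 10.8 + 13.3 + 13.4 + 12.4 + 12.2 + 13.7 + 11.9 + 10.6 + 13.8) / 15 = 12.5067
bias = 12.5067 − 12.2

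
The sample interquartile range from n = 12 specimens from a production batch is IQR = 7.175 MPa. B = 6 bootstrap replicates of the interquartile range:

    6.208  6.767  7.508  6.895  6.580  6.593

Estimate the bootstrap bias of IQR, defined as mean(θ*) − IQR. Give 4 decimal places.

mean(θ*) = (6.208 + 6.767 + 7.508 + 6.895 + 6.580 + 6.593) / 6 = 6.75850
bias = 6.75850 − 7.175

bias = −0.4165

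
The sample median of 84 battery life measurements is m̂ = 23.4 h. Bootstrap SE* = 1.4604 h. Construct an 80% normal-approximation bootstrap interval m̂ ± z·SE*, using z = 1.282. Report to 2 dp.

Margin = 1.282 × 1.4604 = 1.872
Interval: 23.4 ± 1.872

(21.53, 25.27)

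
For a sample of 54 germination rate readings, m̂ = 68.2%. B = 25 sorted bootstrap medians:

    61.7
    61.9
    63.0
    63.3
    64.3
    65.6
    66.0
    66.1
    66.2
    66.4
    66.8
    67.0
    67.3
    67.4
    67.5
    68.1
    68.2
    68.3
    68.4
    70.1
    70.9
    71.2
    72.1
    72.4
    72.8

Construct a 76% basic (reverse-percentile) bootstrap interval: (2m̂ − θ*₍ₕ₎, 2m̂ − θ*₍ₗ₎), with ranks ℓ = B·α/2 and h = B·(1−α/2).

Percentile endpoints at ranks 3 and 22: θ*₍3₎ = 63.0, θ*₍22₎ = 71.2.
Basic interval reflects these around m̂:
  lower = 2 × 68.2 − 71.2 = 65.2
  upper = 2 × 68.2 − 63.0 = 73.4

(65.2, 73.4)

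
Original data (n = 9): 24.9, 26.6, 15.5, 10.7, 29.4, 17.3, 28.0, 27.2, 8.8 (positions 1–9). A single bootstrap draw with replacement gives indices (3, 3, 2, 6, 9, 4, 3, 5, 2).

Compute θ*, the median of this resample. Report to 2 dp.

θ* = 15.50

Resample values: 15.5, 15.5, 26.6, 17.3, 8.8, 10.7, 15.5, 29.4, 26.6.
Sorted: 8.8, 10.7, 15.5, 15.5, 15.5, 17.3, 26.6, 26.6, 29.4
Median = middle value = 15.50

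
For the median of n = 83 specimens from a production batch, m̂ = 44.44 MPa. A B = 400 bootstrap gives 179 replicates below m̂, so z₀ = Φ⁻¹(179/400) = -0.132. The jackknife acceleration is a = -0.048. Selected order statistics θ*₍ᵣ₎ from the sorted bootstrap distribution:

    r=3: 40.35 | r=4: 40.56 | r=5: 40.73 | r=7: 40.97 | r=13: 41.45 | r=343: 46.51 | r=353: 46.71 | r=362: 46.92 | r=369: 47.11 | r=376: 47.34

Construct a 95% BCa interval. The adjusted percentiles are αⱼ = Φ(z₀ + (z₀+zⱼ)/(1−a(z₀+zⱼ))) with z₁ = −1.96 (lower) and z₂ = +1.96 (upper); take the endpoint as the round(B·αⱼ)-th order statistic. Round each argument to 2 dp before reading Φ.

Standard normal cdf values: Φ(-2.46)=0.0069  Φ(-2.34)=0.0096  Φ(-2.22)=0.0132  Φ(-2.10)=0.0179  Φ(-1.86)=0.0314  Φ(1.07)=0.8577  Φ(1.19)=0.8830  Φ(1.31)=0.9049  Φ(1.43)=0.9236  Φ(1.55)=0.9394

Lower: z₀ + z₁ = -0.132 + (-1.960) = -2.092; 1 − a(z₀+z₁) = 1 − (-0.048)(-2.092) = 0.8996; argument = -0.132 + (-2.092)/0.8996 = -2.4575 → -2.46.
α₁ = Φ(-2.46) = 0.0069; rank = round(400 × 0.0069) = 3; θ*₍3₎ = 40.35.
Upper: z₀ + z₂ = 1.828; 1 − a(z₀+z₂) = 1.0877; argument = 1.5485 → 1.55; α₂ = 0.9394; rank = 376; θ*₍376₎ = 47.34.

(40.35, 47.34)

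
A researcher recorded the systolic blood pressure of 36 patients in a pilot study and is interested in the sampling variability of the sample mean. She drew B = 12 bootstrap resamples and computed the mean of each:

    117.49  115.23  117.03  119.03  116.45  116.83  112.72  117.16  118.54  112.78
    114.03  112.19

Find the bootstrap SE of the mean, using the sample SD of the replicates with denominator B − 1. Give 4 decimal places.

Bootstrap SE is the standard deviation of the 12 replicate means.
Mean of replicates: (117.49 + 115.23 + 117.03 + 119.03 + 116.45 + 116.83 + 112.72 + 117.16 + 118.54 + 112.78 + 114.03 + 112.19) / 12 = 1389.48000 / 12 = 115.79000
Sum of squared deviations: (+1.70000)² + (−0.56000)² + (+1.24000)² + (+3.24000)² + (+0.66000)² + (+1.04000)² + (−3.07000)² + (+1.37000)² + (+2.75000)² + (−3.01000)² + (−1.76000)² + (−3.60000)² = 60.73800
Variance = 60.73800 / 11 = 5.52164
SE* = √5.52164

SE* = 2.3498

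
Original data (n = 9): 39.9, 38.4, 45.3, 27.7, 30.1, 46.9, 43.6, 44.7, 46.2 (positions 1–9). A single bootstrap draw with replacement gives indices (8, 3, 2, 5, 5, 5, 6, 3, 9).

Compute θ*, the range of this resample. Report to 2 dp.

Resample values: 44.7, 45.3, 38.4, 30.1, 30.1, 30.1, 46.9, 45.3, 46.2.
Range = 46.9 − 30.1 = 16.80

θ* = 16.80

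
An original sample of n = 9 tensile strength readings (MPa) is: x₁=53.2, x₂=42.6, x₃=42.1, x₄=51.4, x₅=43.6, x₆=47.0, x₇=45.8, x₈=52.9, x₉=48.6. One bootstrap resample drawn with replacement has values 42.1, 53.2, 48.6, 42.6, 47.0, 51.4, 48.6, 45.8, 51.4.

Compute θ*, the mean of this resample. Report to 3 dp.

θ* = 47.856

Mean = (42.1 + 53.2 + 48.6 + 42.6 + 47.0 + 51.4 + 48.6 + 45.8 + 51.4) / 9 = 430.70 / 9 = 47.856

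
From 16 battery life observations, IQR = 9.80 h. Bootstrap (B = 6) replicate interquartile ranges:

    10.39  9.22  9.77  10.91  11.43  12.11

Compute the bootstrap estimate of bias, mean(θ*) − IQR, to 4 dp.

mean(θ*) = (10.39 + 9.22 + 9.77 + 10.91 + 11.43 + 12.11) / 6 = 10.63833
bias = 10.63833 − 9.80

bias = +0.8383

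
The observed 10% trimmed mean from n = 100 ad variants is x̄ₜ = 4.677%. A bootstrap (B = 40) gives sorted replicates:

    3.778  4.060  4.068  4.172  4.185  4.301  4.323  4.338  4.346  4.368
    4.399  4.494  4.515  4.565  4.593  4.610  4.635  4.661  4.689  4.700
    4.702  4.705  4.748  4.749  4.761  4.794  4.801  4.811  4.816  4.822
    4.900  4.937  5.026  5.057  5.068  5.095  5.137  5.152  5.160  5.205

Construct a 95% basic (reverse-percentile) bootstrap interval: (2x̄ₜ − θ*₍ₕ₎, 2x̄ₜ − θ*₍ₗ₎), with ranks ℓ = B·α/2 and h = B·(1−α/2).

Percentile endpoints at ranks 1 and 39: θ*₍1₎ = 3.778, θ*₍39₎ = 5.160.
Basic interval reflects these around x̄ₜ:
  lower = 2 × 4.677 − 5.160 = 4.194
  upper = 2 × 4.677 − 3.778 = 5.576

(4.194, 5.576)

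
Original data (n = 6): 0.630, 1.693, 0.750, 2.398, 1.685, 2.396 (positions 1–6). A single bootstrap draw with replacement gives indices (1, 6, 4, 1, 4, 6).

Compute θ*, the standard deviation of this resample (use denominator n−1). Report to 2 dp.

θ* = 0.91

Resample values: 0.630, 2.396, 2.398, 0.630, 2.398, 2.396.
Mean = 1.8080; sum of squared deviations = 4.1631
s² = 4.1631 / 5 = 0.8326
s = √0.8326 = 0.91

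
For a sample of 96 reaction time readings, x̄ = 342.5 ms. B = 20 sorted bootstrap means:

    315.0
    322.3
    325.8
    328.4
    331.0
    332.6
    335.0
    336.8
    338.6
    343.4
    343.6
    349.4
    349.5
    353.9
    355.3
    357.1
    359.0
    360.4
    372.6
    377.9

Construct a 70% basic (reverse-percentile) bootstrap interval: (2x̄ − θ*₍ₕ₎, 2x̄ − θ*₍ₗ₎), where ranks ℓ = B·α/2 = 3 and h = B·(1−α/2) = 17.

Percentile endpoints at ranks 3 and 17: θ*₍3₎ = 325.8, θ*₍17₎ = 359.0.
Basic interval reflects these around x̄:
  lower = 2 × 342.5 − 359.0 = 326.0
  upper = 2 × 342.5 − 325.8 = 359.2

(326.0, 359.2)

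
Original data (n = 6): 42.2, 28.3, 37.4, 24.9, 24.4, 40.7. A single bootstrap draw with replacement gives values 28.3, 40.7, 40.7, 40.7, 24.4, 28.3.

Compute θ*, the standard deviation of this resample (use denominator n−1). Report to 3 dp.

θ* = 7.638

Mean = 33.8500; sum of squared deviations = 291.6750
s² = 291.6750 / 5 = 58.3350
s = √58.3350 = 7.638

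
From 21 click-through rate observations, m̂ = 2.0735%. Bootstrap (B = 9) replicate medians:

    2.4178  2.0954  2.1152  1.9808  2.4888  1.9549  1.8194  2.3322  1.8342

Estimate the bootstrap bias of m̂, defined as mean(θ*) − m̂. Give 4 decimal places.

bias = +0.0419

mean(θ*) = (2.4178 + 2.0954 + 2.1152 + 1.9808 + 2.4888 + 1.9549 + 1.8194 + 2.3322 + 1.8342) / 9 = 2.11541
bias = 2.11541 − 2.0735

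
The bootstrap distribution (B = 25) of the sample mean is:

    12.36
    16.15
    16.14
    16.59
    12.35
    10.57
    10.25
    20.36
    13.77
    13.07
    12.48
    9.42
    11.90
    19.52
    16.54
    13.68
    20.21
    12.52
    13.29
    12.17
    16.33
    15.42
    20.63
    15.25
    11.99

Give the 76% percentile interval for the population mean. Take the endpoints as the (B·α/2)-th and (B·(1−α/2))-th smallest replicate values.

Sorted replicates: 9.42, 10.25, 10.57, 11.90, 11.99, 12.17, 12.35, 12.36, 12.48, 12.52, 13.07, 13.29, 13.68, 13.77, 15.25, 15.42, 16.14, 16.15, 16.33, 16.54, 16.59, 19.52, 20.21, 20.36, 20.63
α = 0.24; lower rank = 25 × 0.120 = 3; upper rank = 25 × 0.880 = 22.
The 3rd smallest replicate is 10.57; the 22nd is 19.52.

(10.57, 19.52)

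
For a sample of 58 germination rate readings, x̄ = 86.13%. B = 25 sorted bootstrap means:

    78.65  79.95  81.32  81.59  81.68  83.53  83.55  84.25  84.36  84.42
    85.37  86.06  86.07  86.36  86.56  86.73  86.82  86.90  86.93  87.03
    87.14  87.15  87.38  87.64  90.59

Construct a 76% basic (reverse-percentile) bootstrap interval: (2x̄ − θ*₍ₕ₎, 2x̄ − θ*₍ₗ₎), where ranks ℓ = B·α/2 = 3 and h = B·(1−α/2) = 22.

(85.11, 90.94)

Percentile endpoints at ranks 3 and 22: θ*₍3₎ = 81.32, θ*₍22₎ = 87.15.
Basic interval reflects these around x̄:
  lower = 2 × 86.13 − 87.15 = 85.11
  upper = 2 × 86.13 − 81.32 = 90.94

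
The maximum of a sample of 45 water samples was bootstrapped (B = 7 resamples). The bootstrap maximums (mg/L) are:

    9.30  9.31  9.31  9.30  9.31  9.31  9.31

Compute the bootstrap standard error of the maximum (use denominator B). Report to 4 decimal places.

SE* = 0.0045

Bootstrap SE is the standard deviation of the 7 replicate maximums.
Mean of replicates: (9.30 + 9.31 + 9.31 + 9.30 + 9.31 + 9.31 + 9.31) / 7 = 65.15000 / 7 = 9.30714
Sum of squared deviations: (−0.00714)² + (+0.00286)² + (+0.00286)² + (−0.00714)² + (+0.00286)² + (+0.00286)² + (+0.00286)² = 0.00014
Variance = 0.00014 / 7 = 0.00002
SE* = √0.00002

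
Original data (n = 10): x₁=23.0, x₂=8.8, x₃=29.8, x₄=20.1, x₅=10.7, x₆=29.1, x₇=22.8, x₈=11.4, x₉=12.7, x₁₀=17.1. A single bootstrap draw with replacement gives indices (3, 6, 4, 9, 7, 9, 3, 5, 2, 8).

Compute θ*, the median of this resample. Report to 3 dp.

Resample values: 29.8, 29.1, 20.1, 12.7, 22.8, 12.7, 29.8, 10.7, 8.8, 11.4.
Sorted: 8.8, 10.7, 11.4, 12.7, 12.7, 20.1, 22.8, 29.1, 29.8, 29.8
Median = average of the two middle values = 16.400

θ* = 16.400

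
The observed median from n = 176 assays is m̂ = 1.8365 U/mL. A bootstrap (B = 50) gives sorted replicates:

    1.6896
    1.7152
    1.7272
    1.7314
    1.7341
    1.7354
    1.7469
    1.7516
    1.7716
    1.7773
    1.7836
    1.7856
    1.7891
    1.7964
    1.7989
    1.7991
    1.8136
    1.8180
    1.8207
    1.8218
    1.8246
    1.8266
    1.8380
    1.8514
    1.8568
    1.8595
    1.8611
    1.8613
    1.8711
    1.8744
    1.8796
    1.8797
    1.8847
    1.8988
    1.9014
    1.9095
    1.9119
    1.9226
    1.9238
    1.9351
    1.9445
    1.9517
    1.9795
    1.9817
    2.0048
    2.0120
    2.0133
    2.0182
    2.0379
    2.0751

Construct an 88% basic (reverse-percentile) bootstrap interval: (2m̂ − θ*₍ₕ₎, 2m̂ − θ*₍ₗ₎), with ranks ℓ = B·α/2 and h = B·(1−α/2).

(1.6597, 1.9458)

Percentile endpoints at ranks 3 and 47: θ*₍3₎ = 1.7272, θ*₍47₎ = 2.0133.
Basic interval reflects these around m̂:
  lower = 2 × 1.8365 − 2.0133 = 1.6597
  upper = 2 × 1.8365 − 1.7272 = 1.9458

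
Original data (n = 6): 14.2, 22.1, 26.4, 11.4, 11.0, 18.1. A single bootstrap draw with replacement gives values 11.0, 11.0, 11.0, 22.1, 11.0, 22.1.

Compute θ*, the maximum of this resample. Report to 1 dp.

Maximum = 22.1

θ* = 22.1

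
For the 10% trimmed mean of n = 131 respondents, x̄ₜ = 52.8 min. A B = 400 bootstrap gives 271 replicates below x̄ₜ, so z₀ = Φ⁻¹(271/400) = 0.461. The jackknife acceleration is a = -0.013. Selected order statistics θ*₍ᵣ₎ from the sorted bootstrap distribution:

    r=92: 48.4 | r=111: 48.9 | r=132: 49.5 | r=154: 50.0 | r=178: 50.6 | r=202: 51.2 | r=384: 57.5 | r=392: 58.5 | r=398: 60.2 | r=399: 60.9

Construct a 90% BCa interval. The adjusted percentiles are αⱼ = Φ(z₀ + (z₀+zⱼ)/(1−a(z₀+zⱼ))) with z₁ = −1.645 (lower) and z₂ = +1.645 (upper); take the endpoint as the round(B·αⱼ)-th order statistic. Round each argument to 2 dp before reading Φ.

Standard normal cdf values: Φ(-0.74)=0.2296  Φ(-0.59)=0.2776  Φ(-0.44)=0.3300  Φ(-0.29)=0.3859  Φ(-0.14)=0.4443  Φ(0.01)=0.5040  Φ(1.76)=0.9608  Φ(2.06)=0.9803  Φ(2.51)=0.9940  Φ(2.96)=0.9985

(48.4, 60.2)

Lower: z₀ + z₁ = 0.461 + (-1.645) = -1.184; 1 − a(z₀+z₁) = 1 − (-0.013)(-1.184) = 0.9846; argument = 0.461 + (-1.184)/0.9846 = -0.7415 → -0.74.
α₁ = Φ(-0.74) = 0.2296; rank = round(400 × 0.2296) = 92; θ*₍92₎ = 48.4.
Upper: z₀ + z₂ = 2.106; 1 − a(z₀+z₂) = 1.0274; argument = 2.5109 → 2.51; α₂ = 0.9940; rank = 398; θ*₍398₎ = 60.2.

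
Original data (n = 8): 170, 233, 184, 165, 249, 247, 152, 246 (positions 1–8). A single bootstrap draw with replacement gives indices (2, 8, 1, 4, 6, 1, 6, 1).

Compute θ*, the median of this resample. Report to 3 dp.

θ* = 201.500

Resample values: 233, 246, 170, 165, 247, 170, 247, 170.
Sorted: 165, 170, 170, 170, 233, 246, 247, 247
Median = average of the two middle values = 201.500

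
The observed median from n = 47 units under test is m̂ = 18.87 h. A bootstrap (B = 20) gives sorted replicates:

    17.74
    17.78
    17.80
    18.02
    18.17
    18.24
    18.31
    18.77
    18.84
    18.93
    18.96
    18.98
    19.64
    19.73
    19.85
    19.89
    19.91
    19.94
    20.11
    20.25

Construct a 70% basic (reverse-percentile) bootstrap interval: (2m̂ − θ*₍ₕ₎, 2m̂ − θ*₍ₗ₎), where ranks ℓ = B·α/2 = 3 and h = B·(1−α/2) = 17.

Percentile endpoints at ranks 3 and 17: θ*₍3₎ = 17.80, θ*₍17₎ = 19.91.
Basic interval reflects these around m̂:
  lower = 2 × 18.87 − 19.91 = 17.83
  upper = 2 × 18.87 − 17.80 = 19.94

(17.83, 19.94)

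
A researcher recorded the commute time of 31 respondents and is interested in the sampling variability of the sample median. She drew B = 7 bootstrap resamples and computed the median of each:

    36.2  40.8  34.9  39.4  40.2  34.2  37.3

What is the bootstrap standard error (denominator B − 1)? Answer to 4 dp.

Bootstrap SE is the standard deviation of the 7 replicate medians.
Mean of replicates: (36.2 + 40.8 + 34.9 + 39.4 + 40.2 + 34.2 + 37.3) / 7 = 263.00000 / 7 = 37.57143
Sum of squared deviations: (−1.37143)² + (+3.22857)² + (−2.67143)² + (+1.82857)² + (+2.62857)² + (−3.37143)² + (−0.27143)² = 41.13429
Variance = 41.13429 / 6 = 6.85571
SE* = √6.85571

SE* = 2.6183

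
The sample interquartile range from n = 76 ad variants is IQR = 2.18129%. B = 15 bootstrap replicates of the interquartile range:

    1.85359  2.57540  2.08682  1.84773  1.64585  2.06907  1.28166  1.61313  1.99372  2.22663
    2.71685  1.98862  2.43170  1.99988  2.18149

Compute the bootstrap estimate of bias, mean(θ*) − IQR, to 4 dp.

mean(θ*) = (1.85359 + 2.57540 + 2.08682 + 1.84773 + 1.64585 + 2.06907 + 1.28166 + 1.61313 + 1.99372 + 2.22663 + 2.71685 + 1.98862 + 2.43170 + 1.99988 + 2.18149) / 15 = 2.034143
bias = 2.034143 − 2.18129

bias = −0.1471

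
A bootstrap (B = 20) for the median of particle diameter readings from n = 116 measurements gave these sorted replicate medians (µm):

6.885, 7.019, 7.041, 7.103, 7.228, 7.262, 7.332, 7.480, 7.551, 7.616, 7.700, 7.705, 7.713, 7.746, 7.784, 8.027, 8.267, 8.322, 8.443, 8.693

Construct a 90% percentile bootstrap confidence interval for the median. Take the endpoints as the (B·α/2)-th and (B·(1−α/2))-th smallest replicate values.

(6.885, 8.443)

α = 0.10; lower rank = 20 × 0.050 = 1; upper rank = 20 × 0.950 = 19.
The 1st smallest replicate is 6.885; the 19th is 8.443.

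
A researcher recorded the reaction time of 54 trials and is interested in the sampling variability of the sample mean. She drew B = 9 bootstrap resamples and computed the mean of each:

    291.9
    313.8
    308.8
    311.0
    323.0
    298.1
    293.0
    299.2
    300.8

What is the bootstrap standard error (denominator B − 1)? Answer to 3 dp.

SE* = 10.387

Bootstrap SE is the standard deviation of the 9 replicate means.
Mean of replicates: (291.9 + 313.8 + 308.8 + 311.0 + 323.0 + 298.1 + 293.0 + 299.2 + 300.8) / 9 = 2739.6000 / 9 = 304.4000
Sum of squared deviations: (−12.5000)² + (+9.4000)² + (+4.4000)² + (+6.6000)² + (+18.6000)² + (−6.3000)² + (−11.4000)² + (−5.2000)² + (−3.6000)² = 863.1400
Variance = 863.1400 / 8 = 107.8925
SE* = √107.8925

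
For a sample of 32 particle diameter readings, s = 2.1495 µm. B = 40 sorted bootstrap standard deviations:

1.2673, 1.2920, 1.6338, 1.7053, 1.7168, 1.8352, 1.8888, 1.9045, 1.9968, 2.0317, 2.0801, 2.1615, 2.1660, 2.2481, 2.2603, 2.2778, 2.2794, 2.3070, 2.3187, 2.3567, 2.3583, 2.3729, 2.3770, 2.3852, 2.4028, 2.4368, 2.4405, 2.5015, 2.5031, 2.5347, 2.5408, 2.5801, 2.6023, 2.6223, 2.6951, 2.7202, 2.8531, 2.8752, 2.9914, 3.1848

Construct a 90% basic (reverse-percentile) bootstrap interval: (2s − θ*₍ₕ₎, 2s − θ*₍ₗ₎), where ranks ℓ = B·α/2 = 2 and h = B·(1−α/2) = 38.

Percentile endpoints at ranks 2 and 38: θ*₍2₎ = 1.2920, θ*₍38₎ = 2.8752.
Basic interval reflects these around s:
  lower = 2 × 2.1495 − 2.8752 = 1.4238
  upper = 2 × 2.1495 − 1.2920 = 3.0070

(1.4238, 3.0070)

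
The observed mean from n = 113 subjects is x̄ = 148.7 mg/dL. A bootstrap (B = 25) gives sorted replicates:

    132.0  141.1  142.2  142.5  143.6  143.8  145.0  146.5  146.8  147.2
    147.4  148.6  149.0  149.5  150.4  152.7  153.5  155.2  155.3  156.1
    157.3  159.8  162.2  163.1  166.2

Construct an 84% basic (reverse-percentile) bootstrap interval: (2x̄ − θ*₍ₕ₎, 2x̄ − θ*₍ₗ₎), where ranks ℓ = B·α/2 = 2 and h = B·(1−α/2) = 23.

Percentile endpoints at ranks 2 and 23: θ*₍2₎ = 141.1, θ*₍23₎ = 162.2.
Basic interval reflects these around x̄:
  lower = 2 × 148.7 − 162.2 = 135.2
  upper = 2 × 148.7 − 141.1 = 156.3

(135.2, 156.3)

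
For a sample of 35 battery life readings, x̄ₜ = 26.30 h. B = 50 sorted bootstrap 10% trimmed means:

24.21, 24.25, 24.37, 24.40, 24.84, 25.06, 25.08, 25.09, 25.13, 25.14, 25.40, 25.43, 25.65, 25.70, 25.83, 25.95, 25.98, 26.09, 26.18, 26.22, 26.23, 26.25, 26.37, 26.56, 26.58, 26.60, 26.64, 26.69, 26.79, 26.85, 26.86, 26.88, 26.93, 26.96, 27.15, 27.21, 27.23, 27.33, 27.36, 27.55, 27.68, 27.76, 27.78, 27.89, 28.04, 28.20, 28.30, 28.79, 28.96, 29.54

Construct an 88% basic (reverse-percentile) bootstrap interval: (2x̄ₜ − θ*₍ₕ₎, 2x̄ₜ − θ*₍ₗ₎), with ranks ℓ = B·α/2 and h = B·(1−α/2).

(24.30, 28.23)

Percentile endpoints at ranks 3 and 47: θ*₍3₎ = 24.37, θ*₍47₎ = 28.30.
Basic interval reflects these around x̄ₜ:
  lower = 2 × 26.30 − 28.30 = 24.30
  upper = 2 × 26.30 − 24.37 = 28.23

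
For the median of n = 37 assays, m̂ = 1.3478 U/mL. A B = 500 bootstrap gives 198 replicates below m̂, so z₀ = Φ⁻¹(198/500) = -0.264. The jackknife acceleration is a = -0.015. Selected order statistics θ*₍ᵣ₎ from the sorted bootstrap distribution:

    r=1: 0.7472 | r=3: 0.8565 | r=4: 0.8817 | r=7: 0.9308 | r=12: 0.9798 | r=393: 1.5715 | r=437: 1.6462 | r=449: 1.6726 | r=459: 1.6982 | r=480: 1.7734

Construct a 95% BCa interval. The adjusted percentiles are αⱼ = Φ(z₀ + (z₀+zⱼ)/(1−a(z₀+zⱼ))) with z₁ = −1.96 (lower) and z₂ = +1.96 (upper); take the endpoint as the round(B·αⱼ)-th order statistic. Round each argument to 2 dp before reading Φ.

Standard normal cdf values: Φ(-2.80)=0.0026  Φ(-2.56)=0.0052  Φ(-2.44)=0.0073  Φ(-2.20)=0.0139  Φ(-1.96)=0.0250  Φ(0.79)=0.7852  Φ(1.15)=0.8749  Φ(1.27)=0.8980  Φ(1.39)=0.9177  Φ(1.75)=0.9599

Lower: z₀ + z₁ = -0.264 + (-1.960) = -2.224; 1 − a(z₀+z₁) = 1 − (-0.015)(-2.224) = 0.9666; argument = -0.264 + (-2.224)/0.9666 = -2.5648 → -2.56.
α₁ = Φ(-2.56) = 0.0052; rank = round(500 × 0.0052) = 3; θ*₍3₎ = 0.8565.
Upper: z₀ + z₂ = 1.696; 1 − a(z₀+z₂) = 1.0254; argument = 1.3899 → 1.39; α₂ = 0.9177; rank = 459; θ*₍459₎ = 1.6982.

(0.8565, 1.6982)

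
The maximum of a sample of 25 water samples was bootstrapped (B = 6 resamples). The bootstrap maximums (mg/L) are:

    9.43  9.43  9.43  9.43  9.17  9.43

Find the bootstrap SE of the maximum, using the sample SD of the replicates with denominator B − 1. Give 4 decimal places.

Bootstrap SE is the standard deviation of the 6 replicate maximums.
Mean of replicates: (9.43 + 9.43 + 9.43 + 9.43 + 9.17 + 9.43) / 6 = 56.320000 / 6 = 9.386667
Sum of squared deviations: (+0.043333)² + (+0.043333)² + (+0.043333)² + (+0.043333)² + (−0.216667)² + (+0.043333)² = 0.056333
Variance = 0.056333 / 5 = 0.011267
SE* = √0.011267

SE* = 0.1061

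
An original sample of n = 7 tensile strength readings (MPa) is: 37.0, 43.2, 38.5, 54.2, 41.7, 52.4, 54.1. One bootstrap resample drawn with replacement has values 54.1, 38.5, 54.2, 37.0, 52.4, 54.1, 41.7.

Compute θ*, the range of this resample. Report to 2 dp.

Range = 54.2 − 37.0 = 17.20

θ* = 17.20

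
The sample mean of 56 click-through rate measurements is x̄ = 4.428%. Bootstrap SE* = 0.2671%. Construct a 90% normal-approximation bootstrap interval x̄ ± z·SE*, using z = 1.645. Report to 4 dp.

Margin = 1.645 × 0.2671 = 0.43938
Interval: 4.428 ± 0.43938

(3.9886, 4.8674)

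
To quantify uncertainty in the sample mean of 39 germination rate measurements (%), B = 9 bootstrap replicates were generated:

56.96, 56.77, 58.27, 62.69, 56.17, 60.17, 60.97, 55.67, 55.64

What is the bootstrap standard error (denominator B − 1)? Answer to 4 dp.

Bootstrap SE is the standard deviation of the 9 replicate means.
Mean of replicates: (56.96 + 56.77 + 58.27 + 62.69 + 56.17 + 60.17 + 60.97 + 55.67 + 55.64) / 9 = 523.31000 / 9 = 58.14556
Sum of squared deviations: (−1.18556)² + (−1.37556)² + (+0.12444)² + (+4.54444)² + (−1.97556)² + (+2.02444)² + (+2.82444)² + (−2.47556)² + (−2.50556)² = 52.35002
Variance = 52.35002 / 8 = 6.54375
SE* = √6.54375

SE* = 2.5581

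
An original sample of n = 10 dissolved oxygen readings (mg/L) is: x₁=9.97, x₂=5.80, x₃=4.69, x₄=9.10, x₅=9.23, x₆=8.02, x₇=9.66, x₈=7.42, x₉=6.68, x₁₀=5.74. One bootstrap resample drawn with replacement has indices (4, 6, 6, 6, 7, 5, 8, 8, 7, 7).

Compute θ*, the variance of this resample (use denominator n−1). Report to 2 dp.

Resample values: 9.10, 8.02, 8.02, 8.02, 9.66, 9.23, 7.42, 7.42, 9.66, 9.66.
Mean = 8.6210; sum of squared deviations = 7.8073
s² = 7.8073 / 9 = 0.8675

θ* = 0.87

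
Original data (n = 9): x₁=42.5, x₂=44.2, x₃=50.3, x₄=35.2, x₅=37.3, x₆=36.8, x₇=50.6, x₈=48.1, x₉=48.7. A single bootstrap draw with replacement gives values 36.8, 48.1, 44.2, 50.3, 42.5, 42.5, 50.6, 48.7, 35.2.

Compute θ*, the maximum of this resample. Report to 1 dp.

Maximum = 50.6

θ* = 50.6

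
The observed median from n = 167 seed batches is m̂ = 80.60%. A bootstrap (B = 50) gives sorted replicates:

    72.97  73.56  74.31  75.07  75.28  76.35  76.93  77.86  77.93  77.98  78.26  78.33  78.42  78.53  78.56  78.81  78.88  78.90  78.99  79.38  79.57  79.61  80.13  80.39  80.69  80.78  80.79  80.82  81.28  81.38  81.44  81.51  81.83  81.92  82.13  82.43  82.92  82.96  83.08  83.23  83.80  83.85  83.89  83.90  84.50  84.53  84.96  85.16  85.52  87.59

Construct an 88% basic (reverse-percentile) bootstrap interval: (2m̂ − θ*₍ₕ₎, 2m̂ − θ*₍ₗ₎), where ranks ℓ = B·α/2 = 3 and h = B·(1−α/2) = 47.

(76.24, 86.89)

Percentile endpoints at ranks 3 and 47: θ*₍3₎ = 74.31, θ*₍47₎ = 84.96.
Basic interval reflects these around m̂:
  lower = 2 × 80.60 − 84.96 = 76.24
  upper = 2 × 80.60 − 74.31 = 86.89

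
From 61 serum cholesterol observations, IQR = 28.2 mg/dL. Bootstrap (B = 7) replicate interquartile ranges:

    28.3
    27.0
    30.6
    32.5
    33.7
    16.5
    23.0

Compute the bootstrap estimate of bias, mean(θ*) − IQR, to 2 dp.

mean(θ*) = (28.3 + 27.0 + 30.6 + 32.5 + 33.7 + 16.5 + 23.0) / 7 = 27.371
bias = 27.371 − 28.2

bias = −0.83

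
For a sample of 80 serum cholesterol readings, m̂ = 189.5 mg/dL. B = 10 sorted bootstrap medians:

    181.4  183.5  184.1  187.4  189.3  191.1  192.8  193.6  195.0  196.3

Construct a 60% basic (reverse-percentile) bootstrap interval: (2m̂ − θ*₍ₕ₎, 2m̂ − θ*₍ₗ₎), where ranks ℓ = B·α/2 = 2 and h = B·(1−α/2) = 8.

Percentile endpoints at ranks 2 and 8: θ*₍2₎ = 183.5, θ*₍8₎ = 193.6.
Basic interval reflects these around m̂:
  lower = 2 × 189.5 − 193.6 = 185.4
  upper = 2 × 189.5 − 183.5 = 195.5

(185.4, 195.5)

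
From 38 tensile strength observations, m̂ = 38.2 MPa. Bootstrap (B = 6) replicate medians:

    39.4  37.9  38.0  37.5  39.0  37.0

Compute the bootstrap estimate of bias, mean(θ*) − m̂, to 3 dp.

bias = −0.067

mean(θ*) = (39.4 + 37.9 + 38.0 + 37.5 + 39.0 + 37.0) / 6 = 38.1333
bias = 38.1333 − 38.2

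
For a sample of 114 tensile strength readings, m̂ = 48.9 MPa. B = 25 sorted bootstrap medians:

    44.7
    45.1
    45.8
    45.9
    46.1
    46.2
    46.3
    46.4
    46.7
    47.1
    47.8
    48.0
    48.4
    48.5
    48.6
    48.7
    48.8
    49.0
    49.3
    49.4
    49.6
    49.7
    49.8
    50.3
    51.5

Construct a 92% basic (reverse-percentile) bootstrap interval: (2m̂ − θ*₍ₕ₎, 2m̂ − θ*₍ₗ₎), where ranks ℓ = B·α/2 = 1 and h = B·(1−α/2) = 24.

Percentile endpoints at ranks 1 and 24: θ*₍1₎ = 44.7, θ*₍24₎ = 50.3.
Basic interval reflects these around m̂:
  lower = 2 × 48.9 − 50.3 = 47.5
  upper = 2 × 48.9 − 44.7 = 53.1

(47.5, 53.1)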